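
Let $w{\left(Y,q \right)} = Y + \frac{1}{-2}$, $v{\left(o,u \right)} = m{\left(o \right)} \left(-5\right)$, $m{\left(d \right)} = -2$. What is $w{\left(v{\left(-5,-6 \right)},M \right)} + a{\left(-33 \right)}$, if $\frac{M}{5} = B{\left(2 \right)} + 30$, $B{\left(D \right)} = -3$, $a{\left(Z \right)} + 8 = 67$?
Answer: $\frac{137}{2} \approx 68.5$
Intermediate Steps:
$a{\left(Z \right)} = 59$ ($a{\left(Z \right)} = -8 + 67 = 59$)
$v{\left(o,u \right)} = 10$ ($v{\left(o,u \right)} = \left(-2\right) \left(-5\right) = 10$)
$M = 135$ ($M = 5 \left(-3 + 30\right) = 5 \cdot 27 = 135$)
$w{\left(Y,q \right)} = - \frac{1}{2} + Y$ ($w{\left(Y,q \right)} = Y - \frac{1}{2} = - \frac{1}{2} + Y$)
$w{\left(v{\left(-5,-6 \right)},M \right)} + a{\left(-33 \right)} = \left(- \frac{1}{2} + 10\right) + 59 = \frac{19}{2} + 59 = \frac{137}{2}$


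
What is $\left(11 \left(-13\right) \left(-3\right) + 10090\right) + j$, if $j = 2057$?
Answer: $12576$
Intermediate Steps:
$\left(11 \left(-13\right) \left(-3\right) + 10090\right) + j = \left(11 \left(-13\right) \left(-3\right) + 10090\right) + 2057 = \left(\left(-143\right) \left(-3\right) + 10090\right) + 2057 = \left(429 + 10090\right) + 2057 = 10519 + 2057 = 12576$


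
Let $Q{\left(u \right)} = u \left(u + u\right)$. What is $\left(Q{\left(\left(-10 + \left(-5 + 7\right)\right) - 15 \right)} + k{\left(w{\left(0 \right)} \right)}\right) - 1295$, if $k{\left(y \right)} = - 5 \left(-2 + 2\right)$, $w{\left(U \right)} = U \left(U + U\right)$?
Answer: $-237$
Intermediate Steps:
$Q{\left(u \right)} = 2 u^{2}$ ($Q{\left(u \right)} = u 2 u = 2 u^{2}$)
$w{\left(U \right)} = 2 U^{2}$ ($w{\left(U \right)} = U 2 U = 2 U^{2}$)
$k{\left(y \right)} = 0$ ($k{\left(y \right)} = \left(-5\right) 0 = 0$)
$\left(Q{\left(\left(-10 + \left(-5 + 7\right)\right) - 15 \right)} + k{\left(w{\left(0 \right)} \right)}\right) - 1295 = \left(2 \left(\left(-10 + \left(-5 + 7\right)\right) - 15\right)^{2} + 0\right) - 1295 = \left(2 \left(\left(-10 + 2\right) - 15\right)^{2} + 0\right) - 1295 = \left(2 \left(-8 - 15\right)^{2} + 0\right) - 1295 = \left(2 \left(-23\right)^{2} + 0\right) - 1295 = \left(2 \cdot 529 + 0\right) - 1295 = \left(1058 + 0\right) - 1295 = 1058 - 1295 = -237$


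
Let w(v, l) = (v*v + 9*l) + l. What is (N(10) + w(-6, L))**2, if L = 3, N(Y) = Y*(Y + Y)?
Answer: 70756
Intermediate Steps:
N(Y) = 2*Y**2 (N(Y) = Y*(2*Y) = 2*Y**2)
w(v, l) = v**2 + 10*l (w(v, l) = (v**2 + 9*l) + l = v**2 + 10*l)
(N(10) + w(-6, L))**2 = (2*10**2 + ((-6)**2 + 10*3))**2 = (2*100 + (36 + 30))**2 = (200 + 66)**2 = 266**2 = 70756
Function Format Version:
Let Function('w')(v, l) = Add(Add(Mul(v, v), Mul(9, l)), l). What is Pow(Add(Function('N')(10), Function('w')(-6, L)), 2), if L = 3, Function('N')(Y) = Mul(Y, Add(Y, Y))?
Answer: 70756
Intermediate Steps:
Function('N')(Y) = Mul(2, Pow(Y, 2)) (Function('N')(Y) = Mul(Y, Mul(2, Y)) = Mul(2, Pow(Y, 2)))
Function('w')(v, l) = Add(Pow(v, 2), Mul(10, l)) (Function('w')(v, l) = Add(Add(Pow(v, 2), Mul(9, l)), l) = Add(Pow(v, 2), Mul(10, l)))
Pow(Add(Function('N')(10), Function('w')(-6, L)), 2) = Pow(Add(Mul(2, Pow(10, 2)), Add(Pow(-6, 2), Mul(10, 3))), 2) = Pow(Add(Mul(2, 100), Add(36, 30)), 2) = Pow(Add(200, 66), 2) = Pow(266, 2) = 70756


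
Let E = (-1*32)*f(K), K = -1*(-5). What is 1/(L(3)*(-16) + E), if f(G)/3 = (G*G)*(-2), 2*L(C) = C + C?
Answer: 1/4752 ≈ 0.00021044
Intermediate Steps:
K = 5
L(C) = C (L(C) = (C + C)/2 = (2*C)/2 = C)
f(G) = -6*G² (f(G) = 3*((G*G)*(-2)) = 3*(G²*(-2)) = 3*(-2*G²) = -6*G²)
E = 4800 (E = (-1*32)*(-6*5²) = -(-192)*25 = -32*(-150) = 4800)
1/(L(3)*(-16) + E) = 1/(3*(-16) + 4800) = 1/(-48 + 4800) = 1/4752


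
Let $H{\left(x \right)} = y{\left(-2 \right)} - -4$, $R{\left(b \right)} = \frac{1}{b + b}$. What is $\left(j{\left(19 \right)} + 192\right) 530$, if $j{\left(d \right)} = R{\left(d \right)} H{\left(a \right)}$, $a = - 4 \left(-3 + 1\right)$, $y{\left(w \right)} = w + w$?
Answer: $101760$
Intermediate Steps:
$y{\left(w \right)} = 2 w$
$R{\left(b \right)} = \frac{1}{2 b}$
$a = 8$ ($a = \left(-4\right) \left(-2\right) = 8$)
$H{\left(x \right)} = 0$ ($H{\left(x \right)} = 2 \left(-2\right) - -4 = -4 + 4 = 0$)
$j{\left(d \right)} = 0$ ($j{\left(d \right)} = \frac{1}{2 d} 0 = 0$)
$\left(j{\left(19 \right)} + 192\right) 530 = \left(0 + 192\right) 530 = 192 \cdot 530 = 101760$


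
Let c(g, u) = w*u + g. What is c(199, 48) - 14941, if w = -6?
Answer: -15030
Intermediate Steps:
c(g, u) = g - 6*u (c(g, u) = -6*u + g = g - 6*u)
c(199, 48) - 14941 = (199 - 6*48) - 14941 = (199 - 288) - 14941 = -89 - 14941 = -15030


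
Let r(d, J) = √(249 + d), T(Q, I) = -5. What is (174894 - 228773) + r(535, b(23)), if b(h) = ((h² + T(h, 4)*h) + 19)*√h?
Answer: -53851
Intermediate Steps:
b(h) = √h*(19 + h² - 5*h) (b(h) = ((h² - 5*h) + 19)*√h = (19 + h² - 5*h)*√h = √h*(19 + h² - 5*h))
(174894 - 228773) + r(535, b(23)) = (174894 - 228773) + √(249 + 535) = -53879 + √784 = -53879 + 28 = -53851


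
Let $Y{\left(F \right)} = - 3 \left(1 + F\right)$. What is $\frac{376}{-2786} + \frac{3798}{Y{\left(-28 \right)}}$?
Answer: $\frac{586154}{12537} \approx 46.754$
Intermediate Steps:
$Y{\left(F \right)} = -3 - 3 F$
$\frac{376}{-2786} + \frac{3798}{Y{\left(-28 \right)}} = \frac{376}{-2786} + \frac{3798}{-3 - -84} = 376 \left(- \frac{1}{2786}\right) + \frac{3798}{-3 + 84} = - \frac{188}{1393} + \frac{3798}{81} = - \frac{188}{1393} + 3798 \cdot \frac{1}{81} = - \frac{188}{1393} + \frac{422}{9} = \frac{586154}{12537}$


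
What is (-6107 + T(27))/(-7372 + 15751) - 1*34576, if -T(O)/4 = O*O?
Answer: -41388761/1197 ≈ -34577.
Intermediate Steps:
T(O) = -4*O² (T(O) = -4*O*O = -4*O²)
(-6107 + T(27))/(-7372 + 15751) - 1*34576 = (-6107 - 4*27²)/(-7372 + 15751) - 1*34576 = (-6107 - 4*729)/8379 - 34576 = (-6107 - 2916)*(1/8379) - 34576 = -9023*1/8379 - 34576 = -1289/1197 - 34576 = -41388761/1197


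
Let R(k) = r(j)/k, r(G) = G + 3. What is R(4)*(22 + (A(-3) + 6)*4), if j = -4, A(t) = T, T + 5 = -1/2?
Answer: -6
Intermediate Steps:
T = -11/2 (T = -5 - 1/2 = -5 - 1*½ = -5 - ½ = -11/2 ≈ -5.5000)
A(t) = -11/2
r(G) = 3 + G
R(k) = -1/k (R(k) = (3 - 4)/k = -1/k)
R(4)*(22 + (A(-3) + 6)*4) = (-1/4)*(22 + (-11/2 + 6)*4) = (-1*¼)*(22 + (½)*4) = -(22 + 2)/4 = -¼*24 = -6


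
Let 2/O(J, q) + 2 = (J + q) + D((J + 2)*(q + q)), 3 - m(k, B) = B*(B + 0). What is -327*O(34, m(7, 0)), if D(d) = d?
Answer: -654/251 ≈ -2.6056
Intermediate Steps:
m(k, B) = 3 - B² (m(k, B) = 3 - B*(B + 0) = 3 - B*B = 3 - B²)
O(J, q) = 2/(-2 + J + q + 2*q*(2 + J)) (O(J, q) = 2/(-2 + ((J + q) + (J + 2)*(q + q))) = 2/(-2 + ((J + q) + (2 + J)*(2*q))) = 2/(-2 + ((J + q) + 2*q*(2 + J))) = 2/(-2 + (J + q + 2*q*(2 + J))) = 2/(-2 + J + q + 2*q*(2 + J)))
-327*O(34, m(7, 0)) = -654/(-2 + 34 + (3 - 1*0²) + 2*(3 - 1*0²)*(2 + 34)) = -654/(-2 + 34 + (3 - 1*0) + 2*(3 - 1*0)*36) = -654/(-2 + 34 + (3 + 0) + 2*(3 + 0)*36) = -654/(-2 + 34 + 3 + 2*3*36) = -654/(-2 + 34 + 3 + 216) = -654/251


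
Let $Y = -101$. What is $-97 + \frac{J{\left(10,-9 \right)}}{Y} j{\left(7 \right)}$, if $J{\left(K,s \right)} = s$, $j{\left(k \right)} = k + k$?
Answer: $- \frac{9671}{101} \approx -95.752$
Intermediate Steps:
$j{\left(k \right)} = 2 k$
$-97 + \frac{J{\left(10,-9 \right)}}{Y} j{\left(7 \right)} = -97 + - \frac{9}{-101} \cdot 2 \cdot 7 = -97 + \left(-9\right) \left(- \frac{1}{101}\right) 14 = -97 + \frac{9}{101} \cdot 14 = -97 + \frac{126}{101} = - \frac{9671}{101}$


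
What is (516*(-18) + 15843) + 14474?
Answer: 21029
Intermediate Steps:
(516*(-18) + 15843) + 14474 = (-9288 + 15843) + 14474 = 6555 + 14474 = 21029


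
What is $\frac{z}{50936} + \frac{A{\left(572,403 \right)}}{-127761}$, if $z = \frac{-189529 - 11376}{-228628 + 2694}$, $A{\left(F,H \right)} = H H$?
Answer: $- \frac{1869005399721911}{1470295847032464} \approx -1.2712$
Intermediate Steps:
$A{\left(F,H \right)} = H^{2}$
$z = \frac{200905}{225934}$ ($z = - \frac{200905}{-225934} = \left(-200905\right) \left(- \frac{1}{225934}\right) = \frac{200905}{225934} \approx 0.88922$)
$\frac{z}{50936} + \frac{A{\left(572,403 \right)}}{-127761} = \frac{200905}{225934 \cdot 50936} + \frac{403^{2}}{-127761} = \frac{200905}{225934} \cdot \frac{1}{50936} + 162409 \left(- \frac{1}{127761}\right) = \frac{200905}{11508174224} - \frac{162409}{127761} = - \frac{1869005399721911}{1470295847032464}$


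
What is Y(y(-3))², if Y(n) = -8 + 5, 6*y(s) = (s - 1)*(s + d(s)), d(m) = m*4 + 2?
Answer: 9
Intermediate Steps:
d(m) = 2 + 4*m (d(m) = 4*m + 2 = 2 + 4*m)
y(s) = (-1 + s)*(2 + 5*s)/6 (y(s) = ((s - 1)*(s + (2 + 4*s)))/6 = ((-1 + s)*(2 + 5*s))/6 = (-1 + s)*(2 + 5*s)/6)
Y(n) = -3
Y(y(-3))² = (-3)² = 9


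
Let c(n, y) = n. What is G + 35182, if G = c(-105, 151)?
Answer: 35077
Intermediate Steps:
G = -105
G + 35182 = -105 + 35182 = 35077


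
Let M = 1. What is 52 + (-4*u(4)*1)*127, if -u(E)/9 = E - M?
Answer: 13768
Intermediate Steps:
u(E) = 9 - 9*E (u(E) = -9*(E - 1*1) = -9*(E - 1) = -9*(-1 + E) = 9 - 9*E)
52 + (-4*u(4)*1)*127 = 52 + (-4*(9 - 9*4)*1)*127 = 52 + (-4*(9 - 36)*1)*127 = 52 + (-4*(-27)*1)*127 = 52 + (108*1)*127 = 52 + 108*127 = 52 + 13716 = 13768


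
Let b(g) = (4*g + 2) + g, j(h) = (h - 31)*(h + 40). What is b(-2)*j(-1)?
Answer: 9984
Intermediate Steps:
j(h) = (-31 + h)*(40 + h)
b(g) = 2 + 5*g (b(g) = (2 + 4*g) + g = 2 + 5*g)
b(-2)*j(-1) = (2 + 5*(-2))*(-1240 + (-1)² + 9*(-1)) = (2 - 10)*(-1240 + 1 - 9) = -8*(-1248) = 9984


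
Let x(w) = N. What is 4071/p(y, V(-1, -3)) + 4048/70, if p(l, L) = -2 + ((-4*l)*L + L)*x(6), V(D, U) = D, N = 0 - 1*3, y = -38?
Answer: 1067453/15995 ≈ 66.737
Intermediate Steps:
N = -3 (N = 0 - 3 = -3)
x(w) = -3
p(l, L) = -2 - 3*L + 12*L*l (p(l, L) = -2 + ((-4*l)*L + L)*(-3) = -2 + (-4*L*l + L)*(-3) = -2 + (L - 4*L*l)*(-3) = -2 + (-3*L + 12*L*l) = -2 - 3*L + 12*L*l)
4071/p(y, V(-1, -3)) + 4048/70 = 4071/(-2 - 3*(-1) + 12*(-1)*(-38)) + 4048/70 = 4071/(-2 + 3 + 456) + 4048*(1/70) = 4071/457 + 2024/35 = 1067453/15995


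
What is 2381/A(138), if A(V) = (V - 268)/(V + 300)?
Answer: -521439/65 ≈ -8022.1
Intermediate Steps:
A(V) = (-268 + V)/(300 + V)
2381/A(138) = 2381/(((-268 + 138)/(300 + 138))) = 2381/((-130/438)) = 2381/(((1/438)*(-130))) = 2381/(-65/219) = 2381*(-219/65) = -521439/65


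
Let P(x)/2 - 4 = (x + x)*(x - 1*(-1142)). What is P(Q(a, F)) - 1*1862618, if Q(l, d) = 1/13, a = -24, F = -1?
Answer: -314721702/169 ≈ -1.8623e+6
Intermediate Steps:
Q(l, d) = 1/13
P(x) = 8 + 4*x*(1142 + x) (P(x) = 8 + 2*((x + x)*(x - 1*(-1142))) = 8 + 2*((2*x)*(x + 1142)) = 8 + 2*((2*x)*(1142 + x)) = 8 + 2*(2*x*(1142 + x)) = 8 + 4*x*(1142 + x))
P(Q(a, F)) - 1*1862618 = (8 + 4*(1/13)² + 4568*(1/13)) - 1*1862618 = (8 + 4*(1/169) + 4568/13) - 1862618 = (8 + 4/169 + 4568/13) - 1862618 = 60740/169 - 1862618 = -314721702/169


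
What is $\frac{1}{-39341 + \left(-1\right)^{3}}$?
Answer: $- \frac{1}{39342} \approx -2.5418 \cdot 10^{-5}$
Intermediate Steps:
$\frac{1}{-39341 + \left(-1\right)^{3}} = \frac{1}{-39341 - 1} = \frac{1}{-39342} = - \frac{1}{39342}$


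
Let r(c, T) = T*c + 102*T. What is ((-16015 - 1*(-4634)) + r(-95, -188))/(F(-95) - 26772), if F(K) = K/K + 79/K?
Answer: 1206215/2543324 ≈ 0.47427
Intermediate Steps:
r(c, T) = 102*T + T*c
F(K) = 1 + 79/K
((-16015 - 1*(-4634)) + r(-95, -188))/(F(-95) - 26772) = ((-16015 - 1*(-4634)) - 188*(102 - 95))/((79 - 95)/(-95) - 26772) = ((-16015 + 4634) - 188*7)/(-1/95*(-16) - 26772) = (-11381 - 1316)/(16/95 - 26772) = -12697/(-2543324/95) = -12697*(-95/2543324) = 1206215/2543324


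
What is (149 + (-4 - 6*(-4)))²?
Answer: 28561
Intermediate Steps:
(149 + (-4 - 6*(-4)))² = (149 + (-4 + 24))² = (149 + 20)² = 169² = 28561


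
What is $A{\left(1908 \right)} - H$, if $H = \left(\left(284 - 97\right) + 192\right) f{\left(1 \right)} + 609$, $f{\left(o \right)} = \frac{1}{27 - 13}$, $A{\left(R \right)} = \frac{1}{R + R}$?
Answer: $- \frac{16990733}{26712} \approx -636.07$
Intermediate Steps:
$A{\left(R \right)} = \frac{1}{2 R}$
$f{\left(o \right)} = \frac{1}{14}$
$H = \frac{8905}{14}$ ($H = \left(\left(284 - 97\right) + 192\right) \frac{1}{14} + 609 = \left(187 + 192\right) \frac{1}{14} + 609 = 379 \cdot \frac{1}{14} + 609 = \frac{379}{14} + 609 = \frac{8905}{14} \approx 636.07$)
$A{\left(1908 \right)} - H = \frac{1}{2 \cdot 1908} - \frac{8905}{14} = \frac{1}{2} \cdot \frac{1}{1908} - \frac{8905}{14} = \frac{1}{3816} - \frac{8905}{14} = - \frac{16990733}{26712}$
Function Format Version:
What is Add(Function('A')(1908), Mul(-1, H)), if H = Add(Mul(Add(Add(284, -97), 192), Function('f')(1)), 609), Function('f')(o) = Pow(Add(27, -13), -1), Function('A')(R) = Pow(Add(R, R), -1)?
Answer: Rational(-16990733, 26712) ≈ -636.07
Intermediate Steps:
Function('A')(R) = Mul(Rational(1, 2), Pow(R, -1)) (Function('A')(R) = Pow(Mul(2, R), -1) = Mul(Rational(1, 2), Pow(R, -1)))
Function('f')(o) = Rational(1, 14) (Function('f')(o) = Pow(14, -1) = Rational(1, 14))
H = Rational(8905, 14) (H = Add(Mul(Add(Add(284, -97), 192), Rational(1, 14)), 609) = Add(Mul(Add(187, 192), Rational(1, 14)), 609) = Add(Mul(379, Rational(1, 14)), 609) = Add(Rational(379, 14), 609) = Rational(8905, 14) ≈ 636.07)
Add(Function('A')(1908), Mul(-1, H)) = Add(Mul(Rational(1, 2), Pow(1908, -1)), Mul(-1, Rational(8905, 14))) = Add(Mul(Rational(1, 2), Rational(1, 1908)), Rational(-8905, 14)) = Add(Rational(1, 3816), Rational(-8905, 14)) = Rational(-16990733, 26712)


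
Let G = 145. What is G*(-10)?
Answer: -1450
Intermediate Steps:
G*(-10) = 145*(-10) = -1450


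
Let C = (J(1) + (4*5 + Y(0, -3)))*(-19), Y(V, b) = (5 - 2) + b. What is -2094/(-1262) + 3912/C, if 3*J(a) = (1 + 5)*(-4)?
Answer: -185813/11989 ≈ -15.499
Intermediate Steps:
Y(V, b) = 3 + b
J(a) = -8 (J(a) = ((1 + 5)*(-4))/3 = (6*(-4))/3 = (⅓)*(-24) = -8)
C = -228 (C = (-8 + (4*5 + (3 - 3)))*(-19) = (-8 + (20 + 0))*(-19) = (-8 + 20)*(-19) = 12*(-19) = -228)
-2094/(-1262) + 3912/C = -2094/(-1262) + 3912/(-228) = -2094*(-1/1262) + 3912*(-1/228) = 1047/631 - 326/19 = -185813/11989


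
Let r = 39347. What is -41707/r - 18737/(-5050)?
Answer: 526624389/198702350 ≈ 2.6503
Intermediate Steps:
-41707/r - 18737/(-5050) = -41707/39347 - 18737/(-5050) = -41707*1/39347 - 18737*(-1/5050) = -41707/39347 + 18737/5050 = 526624389/198702350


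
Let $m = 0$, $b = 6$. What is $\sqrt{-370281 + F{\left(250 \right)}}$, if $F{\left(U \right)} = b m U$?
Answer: $i \sqrt{370281} \approx 608.51 i$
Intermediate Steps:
$F{\left(U \right)} = 0$ ($F{\left(U \right)} = 6 \cdot 0 U = 0 U = 0$)
$\sqrt{-370281 + F{\left(250 \right)}} = \sqrt{-370281 + 0} = \sqrt{-370281} = i \sqrt{370281}$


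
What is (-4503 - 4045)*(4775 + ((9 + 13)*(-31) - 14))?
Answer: -34867292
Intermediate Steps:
(-4503 - 4045)*(4775 + ((9 + 13)*(-31) - 14)) = -8548*(4775 + (22*(-31) - 14)) = -8548*(4775 + (-682 - 14)) = -8548*(4775 - 696) = -8548*4079 = -34867292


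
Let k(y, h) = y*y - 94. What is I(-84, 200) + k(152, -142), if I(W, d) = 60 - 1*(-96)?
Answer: 23166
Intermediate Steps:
I(W, d) = 156 (I(W, d) = 60 + 96 = 156)
k(y, h) = -94 + y² (k(y, h) = y² - 94 = -94 + y²)
I(-84, 200) + k(152, -142) = 156 + (-94 + 152²) = 156 + (-94 + 23104) = 156 + 23010 = 23166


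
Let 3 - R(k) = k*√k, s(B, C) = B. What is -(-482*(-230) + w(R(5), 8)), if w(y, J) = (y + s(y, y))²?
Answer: -111396 + 120*√5 ≈ -1.1113e+5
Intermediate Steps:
R(k) = 3 - k^(3/2) (R(k) = 3 - k*√k = 3 - k^(3/2))
w(y, J) = 4*y² (w(y, J) = (y + y)² = (2*y)² = 4*y²)
-(-482*(-230) + w(R(5), 8)) = -(-482*(-230) + 4*(3 - 5^(3/2))²) = -(110860 + 4*(3 - 5*√5)²) = -110860 - 4*(3 - 5*√5)²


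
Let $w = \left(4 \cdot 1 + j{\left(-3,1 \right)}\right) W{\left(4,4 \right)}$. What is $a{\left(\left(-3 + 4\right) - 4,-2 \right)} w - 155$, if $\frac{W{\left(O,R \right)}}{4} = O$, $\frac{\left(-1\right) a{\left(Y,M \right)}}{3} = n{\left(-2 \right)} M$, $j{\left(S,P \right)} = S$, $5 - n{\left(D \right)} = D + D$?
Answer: $709$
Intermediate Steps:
$n{\left(D \right)} = 5 - 2 D$ ($n{\left(D \right)} = 5 - \left(D + D\right) = 5 - 2 D$)
$a{\left(Y,M \right)} = - 27 M$ ($a{\left(Y,M \right)} = - 3 \left(5 - -4\right) M = - 3 \left(5 + 4\right) M = - 3 \cdot 9 M = - 27 M$)
$W{\left(O,R \right)} = 4 O$
$w = 16$ ($w = \left(4 \cdot 1 - 3\right) 4 \cdot 4 = \left(4 - 3\right) 16 = 1 \cdot 16 = 16$)
$a{\left(\left(-3 + 4\right) - 4,-2 \right)} w - 155 = \left(-27\right) \left(-2\right) 16 - 155 = 54 \cdot 16 - 155 = 864 - 155 = 709$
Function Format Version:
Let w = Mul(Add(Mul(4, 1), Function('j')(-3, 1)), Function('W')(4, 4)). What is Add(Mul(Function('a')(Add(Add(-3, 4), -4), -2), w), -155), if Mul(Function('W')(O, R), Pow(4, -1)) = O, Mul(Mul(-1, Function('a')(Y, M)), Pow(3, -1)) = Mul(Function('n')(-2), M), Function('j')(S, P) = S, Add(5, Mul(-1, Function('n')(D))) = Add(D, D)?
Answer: 709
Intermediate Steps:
Function('n')(D) = Add(5, Mul(-2, D)) (Function('n')(D) = Add(5, Mul(-1, Add(D, D))) = Add(5, Mul(-1, Mul(2, D))) = Add(5, Mul(-2, D)))
Function('a')(Y, M) = Mul(-27, M) (Function('a')(Y, M) = Mul(-3, Mul(Add(5, Mul(-2, -2)), M)) = Mul(-3, Mul(Add(5, 4), M)) = Mul(-3, Mul(9, M)) = Mul(-27, M))
Function('W')(O, R) = Mul(4, O)
w = 16 (w = Mul(Add(Mul(4, 1), -3), Mul(4, 4)) = Mul(Add(4, -3), 16) = Mul(1, 16) = 16)
Add(Mul(Function('a')(Add(Add(-3, 4), -4), -2), w), -155) = Add(Mul(Mul(-27, -2), 16), -155) = Add(Mul(54, 16), -155) = Add(864, -155) = 709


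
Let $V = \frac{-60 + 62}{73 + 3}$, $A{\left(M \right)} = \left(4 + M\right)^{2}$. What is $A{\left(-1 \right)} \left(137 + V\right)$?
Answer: $\frac{46863}{38} \approx 1233.2$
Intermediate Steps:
$V = \frac{1}{38}$ ($V = \frac{2}{76} = 2 \cdot \frac{1}{76} = \frac{1}{38} \approx 0.026316$)
$A{\left(-1 \right)} \left(137 + V\right) = \left(4 - 1\right)^{2} \left(137 + \frac{1}{38}\right) = 3^{2} \cdot \frac{5207}{38} = 9 \cdot \frac{5207}{38} = \frac{46863}{38}$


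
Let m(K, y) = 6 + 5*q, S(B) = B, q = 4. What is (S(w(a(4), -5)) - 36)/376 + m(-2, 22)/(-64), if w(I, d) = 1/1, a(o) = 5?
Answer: -751/1504 ≈ -0.49934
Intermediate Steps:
w(I, d) = 1
m(K, y) = 26 (m(K, y) = 6 + 5*4 = 6 + 20 = 26)
(S(w(a(4), -5)) - 36)/376 + m(-2, 22)/(-64) = (1 - 36)/376 + 26/(-64) = -35*1/376 + 26*(-1/64) = -35/376 - 13/32 = -751/1504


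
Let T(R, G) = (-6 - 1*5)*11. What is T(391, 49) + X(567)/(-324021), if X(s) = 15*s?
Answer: -13071682/108007 ≈ -121.03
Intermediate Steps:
T(R, G) = -121 (T(R, G) = (-6 - 5)*11 = -11*11 = -121)
T(391, 49) + X(567)/(-324021) = -121 + (15*567)/(-324021) = -121 + 8505*(-1/324021) = -121 - 2835/108007 = -13071682/108007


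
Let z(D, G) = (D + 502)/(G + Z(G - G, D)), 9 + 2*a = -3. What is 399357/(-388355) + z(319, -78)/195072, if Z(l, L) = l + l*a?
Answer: -6076781598367/5909060551680 ≈ -1.0284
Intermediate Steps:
a = -6 (a = -9/2 + (½)*(-3) = -9/2 - 3/2 = -6)
Z(l, L) = -5*l (Z(l, L) = l + l*(-6) = l - 6*l = -5*l)
z(D, G) = (502 + D)/G (z(D, G) = (D + 502)/(G - 5*(G - G)) = (502 + D)/(G - 5*0) = (502 + D)/(G + 0) = (502 + D)/G)
399357/(-388355) + z(319, -78)/195072 = 399357/(-388355) + ((502 + 319)/(-78))/195072 = 399357*(-1/388355) - 1/78*821*(1/195072) = -399357/388355 - 821/78*1/195072 = -399357/388355 - 821/15215616 = -6076781598367/5909060551680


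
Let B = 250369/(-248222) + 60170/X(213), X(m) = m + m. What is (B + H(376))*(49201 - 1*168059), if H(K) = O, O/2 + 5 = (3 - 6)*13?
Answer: -164128462993045/26435643 ≈ -6.2086e+6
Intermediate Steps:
O = -88 (O = -10 + 2*((3 - 6)*13) = -10 + 2*(-3*13) = -10 + 2*(-39) = -10 - 78 = -88)
X(m) = 2*m
H(K) = -88
B = 7414430273/52871286 (B = 250369/(-248222) + 60170/((2*213)) = 250369*(-1/248222) + 60170/426 = -250369/248222 + 60170*(1/426) = -250369/248222 + 30085/213 = 7414430273/52871286 ≈ 140.24)
(B + H(376))*(49201 - 1*168059) = (7414430273/52871286 - 88)*(49201 - 1*168059) = 2761757105*(49201 - 168059)/52871286 = (2761757105/52871286)*(-118858) = -164128462993045/26435643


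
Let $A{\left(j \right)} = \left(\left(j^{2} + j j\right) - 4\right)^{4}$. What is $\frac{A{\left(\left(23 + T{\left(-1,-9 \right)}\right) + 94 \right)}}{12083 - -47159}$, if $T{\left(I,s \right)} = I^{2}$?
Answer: $\frac{300536001968824448}{29621} \approx 1.0146 \cdot 10^{13}$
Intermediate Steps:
$A{\left(j \right)} = \left(-4 + 2 j^{2}\right)^{4}$ ($A{\left(j \right)} = \left(\left(j^{2} + j^{2}\right) - 4\right)^{4} = \left(2 j^{2} - 4\right)^{4} = \left(-4 + 2 j^{2}\right)^{4}$)
$\frac{A{\left(\left(23 + T{\left(-1,-9 \right)}\right) + 94 \right)}}{12083 - -47159} = \frac{16 \left(-2 + \left(\left(23 + \left(-1\right)^{2}\right) + 94\right)^{2}\right)^{4}}{12083 - -47159} = \frac{16 \left(-2 + \left(\left(23 + 1\right) + 94\right)^{2}\right)^{4}}{12083 + 47159} = \frac{16 \left(-2 + \left(24 + 94\right)^{2}\right)^{4}}{59242} = 16 \left(-2 + 118^{2}\right)^{4} \cdot \frac{1}{59242} = 16 \left(-2 + 13924\right)^{4} \cdot \frac{1}{59242} = 16 \cdot 13922^{4} \cdot \frac{1}{59242} = 16 \cdot 37567000246103056 \cdot \frac{1}{59242} = 601072003937648896 \cdot \frac{1}{59242} = \frac{300536001968824448}{29621}$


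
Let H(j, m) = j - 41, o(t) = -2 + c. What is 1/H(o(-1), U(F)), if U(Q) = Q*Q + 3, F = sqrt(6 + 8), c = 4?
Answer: -1/39 ≈ -0.025641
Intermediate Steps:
F = sqrt(14) ≈ 3.7417
U(Q) = 3 + Q**2 (U(Q) = Q**2 + 3 = 3 + Q**2)
o(t) = 2 (o(t) = -2 + 4 = 2)
H(j, m) = -41 + j
1/H(o(-1), U(F)) = 1/(-41 + 2) = 1/(-39) = -1/39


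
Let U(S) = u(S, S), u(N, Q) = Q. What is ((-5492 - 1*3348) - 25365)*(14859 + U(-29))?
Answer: -507260150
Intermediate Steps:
U(S) = S
((-5492 - 1*3348) - 25365)*(14859 + U(-29)) = ((-5492 - 1*3348) - 25365)*(14859 - 29) = ((-5492 - 3348) - 25365)*14830 = (-8840 - 25365)*14830 = -34205*14830 = -507260150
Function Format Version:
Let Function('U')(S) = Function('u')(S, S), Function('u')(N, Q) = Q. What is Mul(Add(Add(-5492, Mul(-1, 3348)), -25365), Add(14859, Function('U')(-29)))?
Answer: -507260150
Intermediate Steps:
Function('U')(S) = S
Mul(Add(Add(-5492, Mul(-1, 3348)), -25365), Add(14859, Function('U')(-29))) = Mul(Add(Add(-5492, Mul(-1, 3348)), -25365), Add(14859, -29)) = Mul(Add(Add(-5492, -3348), -25365), 14830) = Mul(Add(-8840, -25365), 14830) = Mul(-34205, 14830) = -507260150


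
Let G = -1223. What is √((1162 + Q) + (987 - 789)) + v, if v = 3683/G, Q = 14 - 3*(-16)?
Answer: -3683/1223 + 3*√158 ≈ 34.698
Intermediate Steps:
Q = 62 (Q = 14 + 48 = 62)
v = -3683/1223 (v = 3683/(-1223) = 3683*(-1/1223) = -3683/1223 ≈ -3.0114)
√((1162 + Q) + (987 - 789)) + v = √((1162 + 62) + (987 - 789)) - 3683/1223 = √(1224 + 198) - 3683/1223 = √1422 - 3683/1223 = 3*√158 - 3683/1223 = -3683/1223 + 3*√158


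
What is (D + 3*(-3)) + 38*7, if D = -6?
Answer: 251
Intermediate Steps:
(D + 3*(-3)) + 38*7 = (-6 + 3*(-3)) + 38*7 = (-6 - 9) + 266 = -15 + 266 = 251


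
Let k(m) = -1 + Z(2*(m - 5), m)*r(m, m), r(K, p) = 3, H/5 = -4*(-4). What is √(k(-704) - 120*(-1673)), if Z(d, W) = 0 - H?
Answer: √200519 ≈ 447.79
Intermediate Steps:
H = 80 (H = 5*(-4*(-4)) = 5*16 = 80)
Z(d, W) = -80 (Z(d, W) = 0 - 1*80 = 0 - 80 = -80)
k(m) = -241 (k(m) = -1 - 80*3 = -1 - 240 = -241)
√(k(-704) - 120*(-1673)) = √(-241 - 120*(-1673)) = √(-241 + 200760) = √200519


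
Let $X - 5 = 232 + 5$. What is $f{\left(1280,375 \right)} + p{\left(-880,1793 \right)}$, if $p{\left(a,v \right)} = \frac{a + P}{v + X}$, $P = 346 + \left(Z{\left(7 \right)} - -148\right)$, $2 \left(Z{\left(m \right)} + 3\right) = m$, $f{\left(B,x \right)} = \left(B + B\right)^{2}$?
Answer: $\frac{26673151229}{4070} \approx 6.5536 \cdot 10^{6}$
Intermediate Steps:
$f{\left(B,x \right)} = 4 B^{2}$ ($f{\left(B,x \right)} = \left(2 B\right)^{2} = 4 B^{2}$)
$Z{\left(m \right)} = -3 + \frac{m}{2}$
$X = 242$ ($X = 5 + \left(232 + 5\right) = 5 + 237 = 242$)
$P = \frac{989}{2}$ ($P = 346 + \left(\left(-3 + \frac{1}{2} \cdot 7\right) - -148\right) = 346 + \left(\left(-3 + \frac{7}{2}\right) + 148\right) = 346 + \left(\frac{1}{2} + 148\right) = 346 + \frac{297}{2} = \frac{989}{2} \approx 494.5$)
$p{\left(a,v \right)} = \frac{\frac{989}{2} + a}{242 + v}$ ($p{\left(a,v \right)} = \frac{a + \frac{989}{2}}{v + 242} = \frac{\frac{989}{2} + a}{242 + v}$)
$f{\left(1280,375 \right)} + p{\left(-880,1793 \right)} = 4 \cdot 1280^{2} + \frac{\frac{989}{2} - 880}{242 + 1793} = 4 \cdot 1638400 + \frac{1}{2035} \left(- \frac{771}{2}\right) = 6553600 + \frac{1}{2035} \left(- \frac{771}{2}\right) = 6553600 - \frac{771}{4070} = \frac{26673151229}{4070}$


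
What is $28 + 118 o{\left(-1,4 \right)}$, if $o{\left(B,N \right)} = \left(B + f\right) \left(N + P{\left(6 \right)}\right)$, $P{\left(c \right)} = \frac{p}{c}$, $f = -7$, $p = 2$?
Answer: $- \frac{12188}{3} \approx -4062.7$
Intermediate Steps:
$P{\left(c \right)} = \frac{2}{c}$
$o{\left(B,N \right)} = \left(-7 + B\right) \left(\frac{1}{3} + N\right)$ ($o{\left(B,N \right)} = \left(B - 7\right) \left(N + \frac{2}{6}\right) = \left(-7 + B\right) \left(N + 2 \cdot \frac{1}{6}\right) = \left(-7 + B\right) \left(N + \frac{1}{3}\right) = \left(-7 + B\right) \left(\frac{1}{3} + N\right)$)
$28 + 118 o{\left(-1,4 \right)} = 28 + 118 \left(- \frac{7}{3} - 28 + \frac{1}{3} \left(-1\right) - 4\right) = 28 + 118 \left(- \frac{7}{3} - 28 - \frac{1}{3} - 4\right) = 28 + 118 \left(- \frac{104}{3}\right) = 28 - \frac{12272}{3} = - \frac{12188}{3}$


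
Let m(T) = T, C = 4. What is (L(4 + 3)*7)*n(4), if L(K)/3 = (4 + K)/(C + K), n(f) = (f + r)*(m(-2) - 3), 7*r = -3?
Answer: -375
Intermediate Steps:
r = -3/7 (r = (1/7)*(-3) = -3/7 ≈ -0.42857)
n(f) = 15/7 - 5*f (n(f) = (f - 3/7)*(-2 - 3) = (-3/7 + f)*(-5) = 15/7 - 5*f)
L(K) = 3 (L(K) = 3*((4 + K)/(4 + K)) = 3*1 = 3)
(L(4 + 3)*7)*n(4) = (3*7)*(15/7 - 5*4) = 21*(15/7 - 20) = 21*(-125/7) = -375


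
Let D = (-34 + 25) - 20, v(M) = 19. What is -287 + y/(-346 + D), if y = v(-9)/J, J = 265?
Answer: -28520644/99375 ≈ -287.00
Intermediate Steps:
D = -29 (D = -9 - 20 = -29)
y = 19/265 ≈ 0.071698
-287 + y/(-346 + D) = -287 + 19/(265*(-346 - 29)) = -287 + (19/265)/(-375) = -287 + (19/265)*(-1/375) = -287 - 19/99375 = -28520644/99375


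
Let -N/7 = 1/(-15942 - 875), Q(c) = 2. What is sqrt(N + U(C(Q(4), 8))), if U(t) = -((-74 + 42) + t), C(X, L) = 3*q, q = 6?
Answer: 217*sqrt(84085)/16817 ≈ 3.7417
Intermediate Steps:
C(X, L) = 18 (C(X, L) = 3*6 = 18)
U(t) = 32 - t (U(t) = -(-32 + t) = 32 - t)
N = 7/16817 (N = -7/(-15942 - 875) = -7/(-16817) = -7*(-1/16817) = 7/16817 ≈ 0.00041625)
sqrt(N + U(C(Q(4), 8))) = sqrt(7/16817 + (32 - 1*18)) = sqrt(7/16817 + (32 - 18)) = sqrt(7/16817 + 14) = sqrt(235445/16817) = 217*sqrt(84085)/16817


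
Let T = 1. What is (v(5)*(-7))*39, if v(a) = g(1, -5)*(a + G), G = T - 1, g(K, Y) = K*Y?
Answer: 6825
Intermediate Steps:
G = 0 (G = 1 - 1 = 0)
v(a) = -5*a (v(a) = (1*(-5))*(a + 0) = -5*a)
(v(5)*(-7))*39 = (-5*5*(-7))*39 = -25*(-7)*39 = 175*39 = 6825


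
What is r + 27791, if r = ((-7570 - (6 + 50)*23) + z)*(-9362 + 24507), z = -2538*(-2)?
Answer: -57250599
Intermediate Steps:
z = 5076
r = -57278390 (r = ((-7570 - (6 + 50)*23) + 5076)*(-9362 + 24507) = ((-7570 - 56*23) + 5076)*15145 = ((-7570 - 1*1288) + 5076)*15145 = ((-7570 - 1288) + 5076)*15145 = (-8858 + 5076)*15145 = -3782*15145 = -57278390)
r + 27791 = -57278390 + 27791 = -57250599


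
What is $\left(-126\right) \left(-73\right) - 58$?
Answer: $9140$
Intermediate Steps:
$\left(-126\right) \left(-73\right) - 58 = 9198 - 58 = 9140$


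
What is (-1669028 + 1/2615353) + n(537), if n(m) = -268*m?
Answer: -4741488529231/2615353 ≈ -1.8129e+6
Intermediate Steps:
(-1669028 + 1/2615353) + n(537) = (-1669028 + 1/2615353) - 268*537 = (-1669028 + 1/2615353) - 143916 = -4365097386883/2615353 - 143916 = -4741488529231/2615353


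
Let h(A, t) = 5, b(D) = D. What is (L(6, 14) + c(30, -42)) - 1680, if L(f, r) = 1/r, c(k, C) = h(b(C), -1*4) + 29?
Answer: -23043/14 ≈ -1645.9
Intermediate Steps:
c(k, C) = 34 (c(k, C) = 5 + 29 = 34)
(L(6, 14) + c(30, -42)) - 1680 = (1/14 + 34) - 1680 = 477/14 - 1680 = -23043/14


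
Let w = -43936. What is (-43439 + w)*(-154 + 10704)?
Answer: -921806250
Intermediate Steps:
(-43439 + w)*(-154 + 10704) = (-43439 - 43936)*(-154 + 10704) = -87375*10550 = -921806250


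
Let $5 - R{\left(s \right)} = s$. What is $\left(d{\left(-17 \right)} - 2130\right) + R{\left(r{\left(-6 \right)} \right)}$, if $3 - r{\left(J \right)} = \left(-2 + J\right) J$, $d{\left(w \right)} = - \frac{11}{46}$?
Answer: $- \frac{95691}{46} \approx -2080.2$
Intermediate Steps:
$d{\left(w \right)} = - \frac{11}{46}$ ($d{\left(w \right)} = \left(-11\right) \frac{1}{46} = - \frac{11}{46}$)
$r{\left(J \right)} = 3 - J \left(-2 + J\right)$ ($r{\left(J \right)} = 3 - \left(-2 + J\right) J = 3 - J \left(-2 + J\right)$)
$R{\left(s \right)} = 5 - s$
$\left(d{\left(-17 \right)} - 2130\right) + R{\left(r{\left(-6 \right)} \right)} = \left(- \frac{11}{46} - 2130\right) - \left(-2 - 36 - 12\right) = - \frac{97991}{46} + \left(5 - \left(3 - 36 - 12\right)\right) = - \frac{97991}{46} + \left(5 - -45\right) = - \frac{97991}{46} + \left(5 + 45\right) = - \frac{97991}{46} + 50 = - \frac{95691}{46}$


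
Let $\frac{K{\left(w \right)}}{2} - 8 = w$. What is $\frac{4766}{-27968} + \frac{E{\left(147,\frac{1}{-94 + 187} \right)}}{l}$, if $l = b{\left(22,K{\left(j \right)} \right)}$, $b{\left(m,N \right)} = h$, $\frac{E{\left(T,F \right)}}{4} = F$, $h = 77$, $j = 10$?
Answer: $- \frac{17008727}{100139424} \approx -0.16985$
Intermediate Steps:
$K{\left(w \right)} = 16 + 2 w$
$E{\left(T,F \right)} = 4 F$
$b{\left(m,N \right)} = 77$
$l = 77$
$\frac{4766}{-27968} + \frac{E{\left(147,\frac{1}{-94 + 187} \right)}}{l} = \frac{4766}{-27968} + \frac{4 \frac{1}{-94 + 187}}{77} = 4766 \left(- \frac{1}{27968}\right) + \frac{4}{93} \cdot \frac{1}{77} = - \frac{2383}{13984} + 4 \cdot \frac{1}{93} \cdot \frac{1}{77} = - \frac{2383}{13984} + \frac{4}{93} \cdot \frac{1}{77} = - \frac{2383}{13984} + \frac{4}{7161} = - \frac{17008727}{100139424}$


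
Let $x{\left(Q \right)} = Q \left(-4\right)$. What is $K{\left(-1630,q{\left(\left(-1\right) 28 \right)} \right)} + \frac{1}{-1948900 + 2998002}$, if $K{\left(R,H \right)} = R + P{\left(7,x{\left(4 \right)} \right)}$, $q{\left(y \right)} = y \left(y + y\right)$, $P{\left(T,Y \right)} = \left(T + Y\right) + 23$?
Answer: $- \frac{1695348831}{1049102} \approx -1616.0$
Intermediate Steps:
$x{\left(Q \right)} = - 4 Q$
$P{\left(T,Y \right)} = 23 + T + Y$
$q{\left(y \right)} = 2 y^{2}$ ($q{\left(y \right)} = y 2 y = 2 y^{2}$)
$K{\left(R,H \right)} = 14 + R$ ($K{\left(R,H \right)} = R + \left(23 + 7 - 16\right) = R + 14 = 14 + R$)
$K{\left(-1630,q{\left(\left(-1\right) 28 \right)} \right)} + \frac{1}{-1948900 + 2998002} = \left(14 - 1630\right) + \frac{1}{-1948900 + 2998002} = -1616 + \frac{1}{1049102} = - \frac{1695348831}{1049102}$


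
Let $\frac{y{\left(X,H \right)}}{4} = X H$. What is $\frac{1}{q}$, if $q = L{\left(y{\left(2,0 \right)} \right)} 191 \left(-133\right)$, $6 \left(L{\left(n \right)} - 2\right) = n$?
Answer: $- \frac{1}{50806} \approx -1.9683 \cdot 10^{-5}$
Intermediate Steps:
$y{\left(X,H \right)} = 4 H X$ ($y{\left(X,H \right)} = 4 X H = 4 H X$)
$L{\left(n \right)} = 2 + \frac{n}{6}$
$q = -50806$ ($q = \left(2 + \frac{4 \cdot 0 \cdot 2}{6}\right) 191 \left(-133\right) = \left(2 + \frac{1}{6} \cdot 0\right) 191 \left(-133\right) = \left(2 + 0\right) 191 \left(-133\right) = 2 \cdot 191 \left(-133\right) = 382 \left(-133\right) = -50806$)
$\frac{1}{q} = \frac{1}{-50806} = - \frac{1}{50806}$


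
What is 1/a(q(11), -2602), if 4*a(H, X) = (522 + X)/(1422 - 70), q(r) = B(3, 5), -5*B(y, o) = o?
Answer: -13/5 ≈ -2.6000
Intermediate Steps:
B(y, o) = -o/5
q(r) = -1 (q(r) = -⅕*5 = -1)
a(H, X) = 261/2704 + X/5408 (a(H, X) = ((522 + X)/(1422 - 70))/4 = ((522 + X)/1352)/4 = ((522 + X)*(1/1352))/4 = (261/676 + X/1352)/4 = 261/2704 + X/5408)
1/a(q(11), -2602) = 1/(261/2704 + (1/5408)*(-2602)) = 1/(261/2704 - 1301/2704) = 1/(-5/13) = -13/5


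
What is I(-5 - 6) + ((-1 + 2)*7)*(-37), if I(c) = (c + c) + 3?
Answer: -278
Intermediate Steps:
I(c) = 3 + 2*c (I(c) = 2*c + 3 = 3 + 2*c)
I(-5 - 6) + ((-1 + 2)*7)*(-37) = (3 + 2*(-5 - 6)) + ((-1 + 2)*7)*(-37) = (3 + 2*(-11)) + (1*7)*(-37) = (3 - 22) + 7*(-37) = -19 - 259 = -278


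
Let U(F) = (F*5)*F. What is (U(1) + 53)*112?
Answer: 6496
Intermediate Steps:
U(F) = 5*F² (U(F) = (5*F)*F = 5*F²)
(U(1) + 53)*112 = (5*1² + 53)*112 = (5*1 + 53)*112 = (5 + 53)*112 = 58*112 = 6496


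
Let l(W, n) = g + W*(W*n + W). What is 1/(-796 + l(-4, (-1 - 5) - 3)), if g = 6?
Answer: -1/918 ≈ -0.0010893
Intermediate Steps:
l(W, n) = 6 + W*(W + W*n) (l(W, n) = 6 + W*(W*n + W) = 6 + W*(W + W*n))
1/(-796 + l(-4, (-1 - 5) - 3)) = 1/(-796 + (6 + (-4)**2 + ((-1 - 5) - 3)*(-4)**2)) = 1/(-796 + (6 + 16 + (-6 - 3)*16)) = 1/(-796 + (6 + 16 - 9*16)) = 1/(-796 + (6 + 16 - 144)) = 1/(-796 - 122) = 1/(-918) = -1/918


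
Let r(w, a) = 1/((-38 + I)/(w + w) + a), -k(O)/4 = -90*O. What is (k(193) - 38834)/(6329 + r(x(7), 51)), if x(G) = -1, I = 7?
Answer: 4075918/841759 ≈ 4.8421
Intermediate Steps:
k(O) = 360*O (k(O) = -(-360)*O = 360*O)
r(w, a) = 1/(a - 31/(2*w)) (r(w, a) = 1/((-38 + 7)/(w + w) + a) = 1/(-31*1/(2*w) + a) = 1/(-31/(2*w) + a) = 1/(a - 31/(2*w)))
(k(193) - 38834)/(6329 + r(x(7), 51)) = (360*193 - 38834)/(6329 + 2*(-1)/(-31 + 2*51*(-1))) = (69480 - 38834)/(6329 + 2*(-1)/(-31 - 102)) = 30646/(6329 + 2*(-1)/(-133)) = 30646/(6329 + 2*(-1)*(-1/133)) = 30646/(6329 + 2/133) = 30646/(841759/133) = 30646*(133/841759) = 4075918/841759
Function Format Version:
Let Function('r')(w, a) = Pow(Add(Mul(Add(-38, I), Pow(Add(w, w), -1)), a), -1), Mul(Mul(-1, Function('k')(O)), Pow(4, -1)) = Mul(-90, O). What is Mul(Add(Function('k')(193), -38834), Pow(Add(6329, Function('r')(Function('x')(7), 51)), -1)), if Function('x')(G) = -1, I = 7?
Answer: Rational(4075918, 841759) ≈ 4.8421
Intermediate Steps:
Function('k')(O) = Mul(360, O) (Function('k')(O) = Mul(-4, Mul(-90, O)) = Mul(360, O))
Function('r')(w, a) = Pow(Add(a, Mul(Rational(-31, 2), Pow(w, -1))), -1) (Function('r')(w, a) = Pow(Add(Mul(Add(-38, 7), Pow(Add(w, w), -1)), a), -1) = Pow(Add(Mul(-31, Pow(Mul(2, w), -1)), a), -1) = Pow(Add(Mul(-31, Mul(Rational(1, 2), Pow(w, -1))), a), -1) = Pow(Add(Mul(Rational(-31, 2), Pow(w, -1)), a), -1) = Pow(Add(a, Mul(Rational(-31, 2), Pow(w, -1))), -1))
Mul(Add(Function('k')(193), -38834), Pow(Add(6329, Function('r')(Function('x')(7), 51)), -1)) = Mul(Add(Mul(360, 193), -38834), Pow(Add(6329, Mul(2, -1, Pow(Add(-31, Mul(2, 51, -1)), -1))), -1)) = Mul(Add(69480, -38834), Pow(Add(6329, Mul(2, -1, Pow(Add(-31, -102), -1))), -1)) = Mul(30646, Pow(Add(6329, Mul(2, -1, Pow(-133, -1))), -1)) = Mul(30646, Pow(Add(6329, Mul(2, -1, Rational(-1, 133))), -1)) = Mul(30646, Pow(Add(6329, Rational(2, 133)), -1)) = Mul(30646, Pow(Rational(841759, 133), -1)) = Mul(30646, Rational(133, 841759)) = Rational(4075918, 841759)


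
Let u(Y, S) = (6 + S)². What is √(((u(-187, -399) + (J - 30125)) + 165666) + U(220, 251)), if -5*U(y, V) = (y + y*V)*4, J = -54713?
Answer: 5*√7637 ≈ 436.95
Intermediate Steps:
U(y, V) = -4*y/5 - 4*V*y/5 (U(y, V) = -(y + y*V)*4/5 = -(y + V*y)*4/5 = -(4*y + 4*V*y)/5 = -4*y/5 - 4*V*y/5)
√(((u(-187, -399) + (J - 30125)) + 165666) + U(220, 251)) = √((((6 - 399)² + (-54713 - 30125)) + 165666) - ⅘*220*(1 + 251)) = √((((-393)² - 84838) + 165666) - ⅘*220*252) = √(((154449 - 84838) + 165666) - 44352) = √((69611 + 165666) - 44352) = √(235277 - 44352) = √190925 = 5*√7637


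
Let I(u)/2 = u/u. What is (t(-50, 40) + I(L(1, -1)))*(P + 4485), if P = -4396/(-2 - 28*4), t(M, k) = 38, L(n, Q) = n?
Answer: 10313720/57 ≈ 1.8094e+5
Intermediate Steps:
P = 2198/57 (P = -4396/(-2 - 112) = -4396/(-114) = -4396*(-1/114) = 2198/57 ≈ 38.561)
I(u) = 2 (I(u) = 2*(u/u) = 2*1 = 2)
(t(-50, 40) + I(L(1, -1)))*(P + 4485) = (38 + 2)*(2198/57 + 4485) = 40*(257843/57) = 10313720/57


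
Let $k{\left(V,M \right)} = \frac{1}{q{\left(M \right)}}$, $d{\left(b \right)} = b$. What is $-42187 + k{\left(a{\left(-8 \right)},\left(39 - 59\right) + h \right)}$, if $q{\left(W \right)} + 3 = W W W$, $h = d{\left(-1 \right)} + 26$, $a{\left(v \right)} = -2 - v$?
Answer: $- \frac{5146813}{122} \approx -42187.0$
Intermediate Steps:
$h = 25$ ($h = -1 + 26 = 25$)
$q{\left(W \right)} = -3 + W^{3}$ ($q{\left(W \right)} = -3 + W W W = -3 + W^{2} W = -3 + W^{3}$)
$k{\left(V,M \right)} = \frac{1}{-3 + M^{3}}$
$-42187 + k{\left(a{\left(-8 \right)},\left(39 - 59\right) + h \right)} = -42187 + \frac{1}{-3 + \left(\left(39 - 59\right) + 25\right)^{3}} = -42187 + \frac{1}{-3 + \left(-20 + 25\right)^{3}} = -42187 + \frac{1}{-3 + 5^{3}} = -42187 + \frac{1}{-3 + 125} = -42187 + \frac{1}{122} = - \frac{5146813}{122}$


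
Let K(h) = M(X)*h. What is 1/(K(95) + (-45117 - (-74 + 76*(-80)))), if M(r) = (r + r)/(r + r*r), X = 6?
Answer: -7/272551 ≈ -2.5683e-5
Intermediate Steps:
M(r) = 2*r/(r + r**2) (M(r) = (2*r)/(r + r**2) = 2*r/(r + r**2))
K(h) = 2*h/7 (K(h) = (2/(1 + 6))*h = (2/7)*h = (2*(1/7))*h = 2*h/7)
1/(K(95) + (-45117 - (-74 + 76*(-80)))) = 1/((2/7)*95 + (-45117 - (-74 + 76*(-80)))) = 1/(190/7 + (-45117 - (-74 - 6080))) = 1/(190/7 + (-45117 - 1*(-6154))) = 1/(190/7 + (-45117 + 6154)) = 1/(190/7 - 38963) = 1/(-272551/7) = -7/272551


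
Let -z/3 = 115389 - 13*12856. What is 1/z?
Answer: 1/155217 ≈ 6.4426e-6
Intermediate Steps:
z = 155217 (z = -3*(115389 - 13*12856) = -3*(115389 - 1*167128) = -3*(115389 - 167128) = -3*(-51739) = 155217)
1/z = 1/155217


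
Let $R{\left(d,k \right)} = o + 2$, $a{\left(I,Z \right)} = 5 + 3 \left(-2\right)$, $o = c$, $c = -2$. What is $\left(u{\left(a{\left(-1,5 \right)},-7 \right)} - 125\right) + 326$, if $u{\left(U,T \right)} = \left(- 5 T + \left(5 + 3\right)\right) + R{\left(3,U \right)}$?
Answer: $244$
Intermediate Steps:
$o = -2$
$a{\left(I,Z \right)} = -1$ ($a{\left(I,Z \right)} = 5 - 6 = -1$)
$R{\left(d,k \right)} = 0$ ($R{\left(d,k \right)} = -2 + 2 = 0$)
$u{\left(U,T \right)} = 8 - 5 T$ ($u{\left(U,T \right)} = \left(- 5 T + \left(5 + 3\right)\right) + 0 = \left(- 5 T + 8\right) + 0 = \left(8 - 5 T\right) + 0 = 8 - 5 T$)
$\left(u{\left(a{\left(-1,5 \right)},-7 \right)} - 125\right) + 326 = \left(\left(8 - -35\right) - 125\right) + 326 = \left(\left(8 + 35\right) - 125\right) + 326 = \left(43 - 125\right) + 326 = -82 + 326 = 244$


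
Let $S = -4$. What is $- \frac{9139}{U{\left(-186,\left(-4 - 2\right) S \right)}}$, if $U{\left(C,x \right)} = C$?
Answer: $\frac{9139}{186} \approx 49.134$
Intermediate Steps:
$- \frac{9139}{U{\left(-186,\left(-4 - 2\right) S \right)}} = - \frac{9139}{-186} = \left(-9139\right) \left(- \frac{1}{186}\right) = \frac{9139}{186}$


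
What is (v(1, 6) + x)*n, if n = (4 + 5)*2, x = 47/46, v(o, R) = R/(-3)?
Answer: -405/23 ≈ -17.609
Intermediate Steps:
v(o, R) = -R/3 (v(o, R) = R*(-⅓) = -R/3)
x = 47/46 (x = 47*(1/46) = 47/46 ≈ 1.0217)
n = 18 (n = 9*2 = 18)
(v(1, 6) + x)*n = (-⅓*6 + 47/46)*18 = (-2 + 47/46)*18 = -45/46*18 = -405/23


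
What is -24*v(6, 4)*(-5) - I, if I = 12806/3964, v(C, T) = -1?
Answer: -244243/1982 ≈ -123.23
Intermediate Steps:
I = 6403/1982 (I = 12806*(1/3964) = 6403/1982 ≈ 3.2306)
-24*v(6, 4)*(-5) - I = -24*(-1)*(-5) - 1*6403/1982 = 24*(-5) - 6403/1982 = -120 - 6403/1982 = -244243/1982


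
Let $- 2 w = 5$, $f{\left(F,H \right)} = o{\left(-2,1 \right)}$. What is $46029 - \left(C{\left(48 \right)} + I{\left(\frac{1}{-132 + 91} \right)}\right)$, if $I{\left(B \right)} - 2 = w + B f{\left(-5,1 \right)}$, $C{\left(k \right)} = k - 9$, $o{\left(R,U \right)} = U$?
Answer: $\frac{3771223}{82} \approx 45991.0$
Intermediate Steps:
$f{\left(F,H \right)} = 1$
$w = - \frac{5}{2}$ ($w = \left(- \frac{1}{2}\right) 5 = - \frac{5}{2} \approx -2.5$)
$C{\left(k \right)} = -9 + k$ ($C{\left(k \right)} = k - 9 = -9 + k$)
$I{\left(B \right)} = - \frac{1}{2} + B$ ($I{\left(B \right)} = 2 + \left(- \frac{5}{2} + B 1\right) = 2 + \left(- \frac{5}{2} + B\right) = - \frac{1}{2} + B$)
$46029 - \left(C{\left(48 \right)} + I{\left(\frac{1}{-132 + 91} \right)}\right) = 46029 - \left(\left(-9 + 48\right) - \left(\frac{1}{2} - \frac{1}{-132 + 91}\right)\right) = 46029 - \left(39 - \left(\frac{1}{2} - \frac{1}{-41}\right)\right) = 46029 - \left(39 - \frac{43}{82}\right) = 46029 - \frac{3155}{82} = \frac{3771223}{82}$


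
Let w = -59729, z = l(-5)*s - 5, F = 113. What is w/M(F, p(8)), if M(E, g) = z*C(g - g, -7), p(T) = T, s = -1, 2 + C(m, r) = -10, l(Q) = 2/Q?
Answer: -298645/276 ≈ -1082.0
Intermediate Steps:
C(m, r) = -12 (C(m, r) = -2 - 10 = -12)
z = -23/5 (z = (2/(-5))*(-1) - 5 = (2*(-⅕))*(-1) - 5 = -⅖*(-1) - 5 = ⅖ - 5 = -23/5 ≈ -4.6000)
M(E, g) = 276/5 (M(E, g) = -23/5*(-12) = 276/5)
w/M(F, p(8)) = -59729/276/5 = -59729*5/276 = -298645/276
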